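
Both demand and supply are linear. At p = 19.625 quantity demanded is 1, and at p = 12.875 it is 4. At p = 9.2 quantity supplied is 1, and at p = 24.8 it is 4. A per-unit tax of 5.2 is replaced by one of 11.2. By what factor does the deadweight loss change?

Demand slope = (12.875 − 19.625)/(4 − 1) = −2.25, so p = 21.875 − 2.25q.
Supply slope = (24.8 − 9.2)/(4 − 1) = 5.2, so p = 4 + 5.2q.
Competitive equilibrium: 21.875 − 2.25q = 4 + 5.2q → q* = 2.3993, p* = 16.4765.
For a per-unit tax t: Δq = t/7.45, so DWL = ½·t·(t/7.45) = t²/14.9.
At t = 5.2: DWL = 1.815. At t = 11.2: DWL = 8.419.
Ratio = (11.2/5.2)² = 4.639.

4.639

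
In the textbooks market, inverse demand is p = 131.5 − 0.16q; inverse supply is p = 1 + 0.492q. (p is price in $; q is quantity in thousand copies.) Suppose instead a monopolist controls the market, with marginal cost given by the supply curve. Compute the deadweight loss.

Competitive equilibrium: 131.5 − 0.16q = 1 + 0.492q → q* = 200.1534, p* = 99.4755.
Marginal revenue: MR = 131.5 − 0.32q. Set MR = MC: 131.5 − 0.32q = 1 + 0.492q → q_m = 160.7143.
Price p_m = 131.5 − 0.16·160.7143 = 105.7857; MC(q_m) = 1 + 0.492·160.7143 = 80.0714.
Competitive q* = 200.1534, so Δq = 39.4391; wedge = 105.7857 − 80.0714 = 25.7143.
Welfare loss = ½ × 39.4391 × 25.7143 = $507.07 thousand.

$507.07 thousand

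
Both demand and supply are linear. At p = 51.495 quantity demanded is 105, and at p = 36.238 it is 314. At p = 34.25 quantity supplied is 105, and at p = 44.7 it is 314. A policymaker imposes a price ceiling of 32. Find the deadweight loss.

2109.47

Demand slope = (36.238 − 51.495)/(314 − 105) = −0.073, so p = 59.16 − 0.073q.
Supply slope = (44.7 − 34.25)/(314 − 105) = 0.05, so p = 29 + 0.05q.
Competitive equilibrium: 59.16 − 0.073q = 29 + 0.05q → q* = 245.2033, p* = 41.2602.
At the ceiling p = 32, quantity supplied = (32 − 29)/0.05 = 60.
Willingness to pay at q' = 60: 59.16 − 0.073·60 = 54.78.
Δq = 245.2033 − 60 = 185.2033; wedge = 54.78 − 32 = 22.78.
DWL = ½ × 185.2033 × 22.78 = 2109.47.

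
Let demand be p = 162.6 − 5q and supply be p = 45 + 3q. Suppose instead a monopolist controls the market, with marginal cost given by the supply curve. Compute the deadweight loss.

127.86

Competitive equilibrium: 162.6 − 5q = 45 + 3q → q* = 14.7, p* = 89.1.
Marginal revenue: MR = 162.6 − 10q. Set MR = MC: 162.6 − 10q = 45 + 3q → q_m = 9.0462.
Price p_m = 162.6 − 5·9.0462 = 117.369; MC(q_m) = 45 + 3·9.0462 = 72.1386.
Competitive q* = 14.7, so Δq = 5.6538; wedge = 117.369 − 72.1386 = 45.2304.
DWL = ½ × 5.6538 × 45.2304 = 127.86.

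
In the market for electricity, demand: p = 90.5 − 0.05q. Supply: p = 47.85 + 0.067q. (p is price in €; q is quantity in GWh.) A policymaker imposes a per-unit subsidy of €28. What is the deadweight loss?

€3350.43

Competitive equilibrium: 90.5 − 0.05q = 47.85 + 0.067q → q* = 364.5299, p* = 72.2735.
The subsidy lowers effective supply by 28: p = 19.85 + 0.067q.
New quantity: 90.5 − 0.05q = 19.85 + 0.067q → q' = 603.8462.
Overproduction Δq = 603.8462 − 364.5299 = 239.3163; wedge = subsidy = 28.
Deadweight loss = ½ × 239.3163 × 28 = €3350.43.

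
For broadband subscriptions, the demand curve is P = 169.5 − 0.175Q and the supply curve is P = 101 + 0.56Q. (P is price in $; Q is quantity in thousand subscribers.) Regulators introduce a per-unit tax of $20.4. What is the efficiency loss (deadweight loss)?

$283.10 thousand

Competitive equilibrium: 169.5 − 0.175Q = 101 + 0.56Q → Q* = 93.1973, P* = 153.1905.
With the tax, the buyer price exceeds the seller price by 20.4: (169.5 − 0.175Q) − (101 + 0.56Q) = 20.4 → Q' = 65.4422.
ΔQ = 93.1973 − 65.4422 = 27.7551; the wedge equals the tax, 20.4.
Welfare loss = ½ × 27.7551 × 20.4 = $283.10 thousand.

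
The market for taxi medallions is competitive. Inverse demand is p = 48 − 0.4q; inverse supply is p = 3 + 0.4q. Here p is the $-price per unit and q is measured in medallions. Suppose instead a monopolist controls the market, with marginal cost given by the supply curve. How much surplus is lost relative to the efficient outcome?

Competitive equilibrium: 48 − 0.4q = 3 + 0.4q → q* = 56.25, p* = 25.5.
Marginal revenue: MR = 48 − 0.8q. Set MR = MC: 48 − 0.8q = 3 + 0.4q → q_m = 37.5.
Price p_m = 48 − 0.4·37.5 = 33; MC(q_m) = 3 + 0.4·37.5 = 18.
Competitive q* = 56.25, so Δq = 18.75; wedge = 33 − 18 = 15.
Welfare loss = ½ × 18.75 × 15 = $140.625.

$140.625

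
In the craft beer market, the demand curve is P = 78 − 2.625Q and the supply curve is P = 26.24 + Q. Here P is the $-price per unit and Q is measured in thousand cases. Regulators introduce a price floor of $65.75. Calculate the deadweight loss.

Competitive equilibrium: 78 − 2.625Q = 26.24 + Q → Q* = 14.2786, P* = 40.5186.
At the floor P = 65.75, quantity demanded = (78 − 65.75)/2.625 = 4.6667.
Sellers' marginal cost at Q' = 4.6667: 26.24 + 1·4.6667 = 30.9067.
ΔQ = 14.2786 − 4.6667 = 9.6119; wedge = 65.75 − 30.9067 = 34.8433.
The triangle = ½ × 9.6119 × 34.8433 = $167.46 thousand.

$167.46 thousand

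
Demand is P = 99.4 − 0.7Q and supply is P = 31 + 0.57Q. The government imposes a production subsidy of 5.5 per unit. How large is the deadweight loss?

11.91

Competitive equilibrium: 99.4 − 0.7Q = 31 + 0.57Q → Q* = 53.8583, P* = 61.6992.
The subsidy lowers effective supply by 5.5: P = 25.5 + 0.57Q.
New quantity: 99.4 − 0.7Q = 25.5 + 0.57Q → Q' = 58.189.
Overproduction ΔQ = 58.189 − 53.8583 = 4.3307; wedge = subsidy = 5.5.
DWL = ½ × 4.3307 × 5.5 = 11.91.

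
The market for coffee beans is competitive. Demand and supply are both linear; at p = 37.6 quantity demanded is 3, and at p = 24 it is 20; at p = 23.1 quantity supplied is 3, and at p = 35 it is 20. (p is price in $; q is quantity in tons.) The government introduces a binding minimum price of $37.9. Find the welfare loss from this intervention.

Demand slope = (24 − 37.6)/(20 − 3) = −0.8, so p = 40 − 0.8q.
Supply slope = (35 − 23.1)/(20 − 3) = 0.7, so p = 21 + 0.7q.
Competitive equilibrium: 40 − 0.8q = 21 + 0.7q → q* = 12.6667, p* = 29.8667.
At the floor p = 37.9, quantity demanded = (40 − 37.9)/0.8 = 2.625.
Sellers' marginal cost at q' = 2.625: 21 + 0.7·2.625 = 22.8375.
Δq = 12.6667 − 2.625 = 10.0417; wedge = 37.9 − 22.8375 = 15.0625.
Deadweight loss = ½ × 10.0417 × 15.0625 = $75.63.

$75.63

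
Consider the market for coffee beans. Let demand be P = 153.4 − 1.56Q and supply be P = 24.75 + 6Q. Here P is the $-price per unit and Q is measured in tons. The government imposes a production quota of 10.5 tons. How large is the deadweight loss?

$160.55

Competitive equilibrium: 153.4 − 1.56Q = 24.75 + 6Q → Q* = 17.0172, P* = 126.8532.
At Q = 10.5: demand price = 153.4 − 1.56·10.5 = 137.02; supply price = 24.75 + 6·10.5 = 87.75.
ΔQ = 17.0172 − 10.5 = 6.5172; wedge = 137.02 − 87.75 = 49.27.
DWL = ½ × 6.5172 × 49.27 = $160.55.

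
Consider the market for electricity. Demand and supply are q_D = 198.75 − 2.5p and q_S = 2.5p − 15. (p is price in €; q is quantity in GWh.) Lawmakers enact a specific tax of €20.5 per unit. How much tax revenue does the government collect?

In inverse form: demand p = 79.5 − 0.4q, supply p = 6 + 0.4q.
Competitive equilibrium: 79.5 − 0.4q = 6 + 0.4q → q* = 91.875, p* = 42.75.
With the tax, the buyer price exceeds the seller price by 20.5: (79.5 − 0.4q) − (6 + 0.4q) = 20.5 → q' = 66.25.
Tax revenue = 20.5 × 66.25 = €1358.125.

€1358.125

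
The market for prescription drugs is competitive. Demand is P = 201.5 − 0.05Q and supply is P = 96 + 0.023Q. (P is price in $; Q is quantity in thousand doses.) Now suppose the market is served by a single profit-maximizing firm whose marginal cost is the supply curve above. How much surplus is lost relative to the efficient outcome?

$12597.43 thousand

Competitive equilibrium: 201.5 − 0.05Q = 96 + 0.023Q → Q* = 1445.2055, P* = 129.2397.
Marginal revenue: MR = 201.5 − 0.1Q. Set MR = MC: 201.5 − 0.1Q = 96 + 0.023Q → Q_m = 857.7236.
Price P_m = 201.5 − 0.05·857.7236 = 158.6138; MC(Q_m) = 96 + 0.023·857.7236 = 115.7276.
Competitive Q* = 1445.2055, so ΔQ = 587.4819; wedge = 158.6138 − 115.7276 = 42.8862.
Welfare loss = ½ × 587.4819 × 42.8862 = $12597.43 thousand.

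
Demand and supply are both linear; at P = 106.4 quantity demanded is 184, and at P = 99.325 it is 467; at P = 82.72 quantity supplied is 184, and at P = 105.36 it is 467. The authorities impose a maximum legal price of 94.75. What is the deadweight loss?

296.49

Demand slope = (99.325 − 106.4)/(467 − 184) = −0.025, so P = 111 − 0.025Q.
Supply slope = (105.36 − 82.72)/(467 − 184) = 0.08, so P = 68 + 0.08Q.
Competitive equilibrium: 111 − 0.025Q = 68 + 0.08Q → Q* = 409.52381, P* = 100.7619.
At the ceiling P = 94.75, quantity supplied = (94.75 − 68)/0.08 = 334.375.
Willingness to pay at Q' = 334.375: 111 − 0.025·334.375 = 102.64063.
ΔQ = 409.52381 − 334.375 = 75.14881; wedge = 102.64063 − 94.75 = 7.89063.
The triangle = ½ × 75.14881 × 7.89063 = 296.49.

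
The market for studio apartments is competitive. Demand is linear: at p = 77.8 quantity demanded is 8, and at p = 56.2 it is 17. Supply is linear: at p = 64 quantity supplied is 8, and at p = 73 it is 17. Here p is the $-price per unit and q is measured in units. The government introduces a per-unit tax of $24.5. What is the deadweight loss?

Demand slope = (56.2 − 77.8)/(17 − 8) = −2.4, so p = 97 − 2.4q.
Supply slope = (73 − 64)/(17 − 8) = 1, so p = 56 + q.
Competitive equilibrium: 97 − 2.4q = 56 + q → q* = 12.0588, p* = 68.0588.
With the tax, the buyer price exceeds the seller price by 24.5: (97 − 2.4q) − (56 + q) = 24.5 → q' = 4.8529.
Δq = 12.0588 − 4.8529 = 7.2059; the wedge equals the tax, 24.5.
DWL = ½ × 7.2059 × 24.5 = $88.27.

$88.27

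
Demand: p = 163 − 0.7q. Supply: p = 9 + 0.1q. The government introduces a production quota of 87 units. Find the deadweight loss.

4452.10

Competitive equilibrium: 163 − 0.7q = 9 + 0.1q → q* = 192.5, p* = 28.25.
At q = 87: demand price = 163 − 0.7·87 = 102.1; supply price = 9 + 0.1·87 = 17.7.
Δq = 192.5 − 87 = 105.5; wedge = 102.1 − 17.7 = 84.4.
The triangle = ½ × 105.5 × 84.4 = 4452.10.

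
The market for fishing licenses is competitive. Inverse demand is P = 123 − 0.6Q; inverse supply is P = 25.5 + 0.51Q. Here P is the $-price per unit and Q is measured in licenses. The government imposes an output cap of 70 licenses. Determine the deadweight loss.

$176.59

Competitive equilibrium: 123 − 0.6Q = 25.5 + 0.51Q → Q* = 87.8378, P* = 70.2973.
At Q = 70: demand price = 123 − 0.6·70 = 81; supply price = 25.5 + 0.51·70 = 61.2.
ΔQ = 87.8378 − 70 = 17.8378; wedge = 81 − 61.2 = 19.8.
Welfare loss = ½ × 17.8378 × 19.8 = $176.59.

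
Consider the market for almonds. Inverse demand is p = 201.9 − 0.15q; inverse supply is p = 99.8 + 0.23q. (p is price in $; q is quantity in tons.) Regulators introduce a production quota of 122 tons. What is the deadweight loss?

Competitive equilibrium: 201.9 − 0.15q = 99.8 + 0.23q → q* = 268.6842, p* = 161.5974.
At q = 122: demand price = 201.9 − 0.15·122 = 183.6; supply price = 99.8 + 0.23·122 = 127.86.
Δq = 268.6842 − 122 = 146.6842; wedge = 183.6 − 127.86 = 55.74.
The triangle = ½ × 146.6842 × 55.74 = $4088.09.

$4088.09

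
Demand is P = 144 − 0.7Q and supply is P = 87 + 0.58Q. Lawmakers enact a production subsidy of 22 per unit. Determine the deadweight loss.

189.06

Competitive equilibrium: 144 − 0.7Q = 87 + 0.58Q → Q* = 44.5313, P* = 112.8281.
The subsidy lowers effective supply by 22: P = 65 + 0.58Q.
New quantity: 144 − 0.7Q = 65 + 0.58Q → Q' = 61.7188.
Overproduction ΔQ = 61.7188 − 44.5313 = 17.1875; wedge = subsidy = 22.
Welfare loss = ½ × 17.1875 × 22 = 189.06.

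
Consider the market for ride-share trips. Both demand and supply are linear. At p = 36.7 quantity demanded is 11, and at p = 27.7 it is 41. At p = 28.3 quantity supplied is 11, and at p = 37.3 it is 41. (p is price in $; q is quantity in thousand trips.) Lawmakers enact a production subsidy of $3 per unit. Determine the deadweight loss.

$7.50 thousand

Demand slope = (27.7 − 36.7)/(41 − 11) = −0.3, so p = 40 − 0.3q.
Supply slope = (37.3 − 28.3)/(41 − 11) = 0.3, so p = 25 + 0.3q.
Competitive equilibrium: 40 − 0.3q = 25 + 0.3q → q* = 25, p* = 32.5.
The subsidy lowers effective supply by 3: p = 22 + 0.3q.
New quantity: 40 − 0.3q = 22 + 0.3q → q' = 30.
Overproduction Δq = 30 − 25 = 5; wedge = subsidy = 3.
Welfare loss = ½ × 5 × 3 = $7.50 thousand.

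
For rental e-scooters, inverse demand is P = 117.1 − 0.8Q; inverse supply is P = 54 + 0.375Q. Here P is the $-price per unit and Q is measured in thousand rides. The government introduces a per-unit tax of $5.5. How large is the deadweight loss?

Competitive equilibrium: 117.1 − 0.8Q = 54 + 0.375Q → Q* = 53.7021, P* = 74.1383.
With the tax, the buyer price exceeds the seller price by 5.5: (117.1 − 0.8Q) − (54 + 0.375Q) = 5.5 → Q' = 49.0213.
ΔQ = 53.7021 − 49.0213 = 4.6808; the wedge equals the tax, 5.5.
The triangle = ½ × 4.6808 × 5.5 = $12.87 thousand.

$12.87 thousand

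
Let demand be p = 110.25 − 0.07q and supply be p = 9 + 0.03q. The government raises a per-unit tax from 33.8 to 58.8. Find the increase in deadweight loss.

Competitive equilibrium: 110.25 − 0.07q = 9 + 0.03q → q* = 1012.5, p* = 39.375.
For a per-unit tax t: Δq = t/0.1, so DWL = ½·t·(t/0.1) = t²/0.2.
At t = 33.8: DWL = 5712.2. At t = 58.8: DWL = 17287.2.
Increase = 17287.2 − 5712.2 = 11575.

11575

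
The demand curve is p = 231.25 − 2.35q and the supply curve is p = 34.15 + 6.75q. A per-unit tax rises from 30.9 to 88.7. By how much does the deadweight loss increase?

Competitive equilibrium: 231.25 − 2.35q = 34.15 + 6.75q → q* = 21.6593, p* = 180.3505.
For a per-unit tax t: Δq = t/9.1, so DWL = ½·t·(t/9.1) = t²/18.2.
At t = 30.9: DWL = 52.462. At t = 88.7: DWL = 432.291.
Increase = 432.291 − 52.462 = 379.83.

379.83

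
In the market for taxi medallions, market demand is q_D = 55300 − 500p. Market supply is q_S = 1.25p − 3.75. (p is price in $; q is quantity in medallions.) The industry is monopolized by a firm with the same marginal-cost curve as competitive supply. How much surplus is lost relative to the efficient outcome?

In inverse form: demand p = 110.6 − 0.002q, supply p = 3 + 0.8q.
Competitive equilibrium: 110.6 − 0.002q = 3 + 0.8q → q* = 134.1646, p* = 110.3317.
Marginal revenue: MR = 110.6 − 0.004q. Set MR = MC: 110.6 − 0.004q = 3 + 0.8q → q_m = 133.8308.
Price p_m = 110.6 − 0.002·133.8308 = 110.3323; MC(q_m) = 3 + 0.8·133.8308 = 110.0646.
Competitive q* = 134.1646, so Δq = 0.3338; wedge = 110.3323 − 110.0646 = 0.2677.
Welfare loss = ½ × 0.3338 × 0.2677 = $0.04.

$0.04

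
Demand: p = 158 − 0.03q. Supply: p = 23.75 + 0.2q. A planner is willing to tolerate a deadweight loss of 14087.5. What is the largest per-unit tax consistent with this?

Competitive equilibrium: 158 − 0.03q = 23.75 + 0.2q → q* = 583.6957, p* = 140.4891.
A tax t gives Δq = t/0.23 and wedge t, so DWL = t²/0.46.
t²/0.46 = 14087.5 → t² = 6480.25 → t = 80.5.

80.5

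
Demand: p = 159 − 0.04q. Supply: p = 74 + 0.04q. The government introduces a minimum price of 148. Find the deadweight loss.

24806.25

Competitive equilibrium: 159 − 0.04q = 74 + 0.04q → q* = 1062.5, p* = 116.5.
At the floor p = 148, quantity demanded = (159 − 148)/0.04 = 275.
Sellers' marginal cost at q' = 275: 74 + 0.04·275 = 85.
Δq = 1062.5 − 275 = 787.5; wedge = 148 − 85 = 63.
DWL = ½ × 787.5 × 63 = 24806.25.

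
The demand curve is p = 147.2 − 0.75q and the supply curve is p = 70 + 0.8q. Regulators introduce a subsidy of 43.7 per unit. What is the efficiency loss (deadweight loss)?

616.03

Competitive equilibrium: 147.2 − 0.75q = 70 + 0.8q → q* = 49.8065, p* = 109.8452.
The subsidy lowers effective supply by 43.7: p = 26.3 + 0.8q.
New quantity: 147.2 − 0.75q = 26.3 + 0.8q → q' = 78.
Overproduction Δq = 78 − 49.8065 = 28.1935; wedge = subsidy = 43.7.
The triangle = ½ × 28.1935 × 43.7 = 616.03.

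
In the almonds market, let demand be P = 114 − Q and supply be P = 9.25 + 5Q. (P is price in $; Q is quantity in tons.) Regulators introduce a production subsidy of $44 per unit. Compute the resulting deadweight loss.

$161.33

Competitive equilibrium: 114 − Q = 9.25 + 5Q → Q* = 17.4583, P* = 96.5417.
The subsidy lowers effective supply by 44: P = 5Q − 34.75.
New quantity: 114 − Q = 5Q − 34.75 → Q' = 24.7917.
Overproduction ΔQ = 24.7917 − 17.4583 = 7.3334; wedge = subsidy = 44.
Deadweight loss = ½ × 7.3334 × 44 = $161.33.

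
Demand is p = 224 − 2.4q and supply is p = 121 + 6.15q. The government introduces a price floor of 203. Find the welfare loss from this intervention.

46.46

Competitive equilibrium: 224 − 2.4q = 121 + 6.15q → q* = 12.0468, p* = 195.0877.
At the floor p = 203, quantity demanded = (224 − 203)/2.4 = 8.75.
Sellers' marginal cost at q' = 8.75: 121 + 6.15·8.75 = 174.8125.
Δq = 12.0468 − 8.75 = 3.2968; wedge = 203 − 174.8125 = 28.1875.
DWL = ½ × 3.2968 × 28.1875 = 46.46.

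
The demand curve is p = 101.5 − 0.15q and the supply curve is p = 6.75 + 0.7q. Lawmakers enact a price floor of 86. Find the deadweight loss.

Competitive equilibrium: 101.5 − 0.15q = 6.75 + 0.7q → q* = 111.4706, p* = 84.7794.
At the floor p = 86, quantity demanded = (101.5 − 86)/0.15 = 103.3333.
Sellers' marginal cost at q' = 103.3333: 6.75 + 0.7·103.3333 = 79.0833.
Δq = 111.4706 − 103.3333 = 8.1373; wedge = 86 − 79.0833 = 6.9167.
DWL = ½ × 8.1373 × 6.9167 = 28.14.

28.14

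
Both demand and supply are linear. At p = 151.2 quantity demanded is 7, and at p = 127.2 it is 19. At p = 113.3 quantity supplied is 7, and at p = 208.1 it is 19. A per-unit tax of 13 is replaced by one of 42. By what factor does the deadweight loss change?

10.438

Demand slope = (127.2 − 151.2)/(19 − 7) = −2, so p = 165.2 − 2q.
Supply slope = (208.1 − 113.3)/(19 − 7) = 7.9, so p = 58 + 7.9q.
Competitive equilibrium: 165.2 − 2q = 58 + 7.9q → q* = 10.8283, p* = 143.5434.
For a per-unit tax t: Δq = t/9.9, so DWL = ½·t·(t/9.9) = t²/19.8.
At t = 13: DWL = 8.535. At t = 42: DWL = 89.091.
Ratio = (42/13)² = 10.438.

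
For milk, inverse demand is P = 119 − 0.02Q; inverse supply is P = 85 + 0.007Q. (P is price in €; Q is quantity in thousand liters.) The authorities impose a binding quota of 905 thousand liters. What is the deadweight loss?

€1694.24 thousand

Competitive equilibrium: 119 − 0.02Q = 85 + 0.007Q → Q* = 1259.25926, P* = 93.81481.
At Q = 905: demand price = 119 − 0.02·905 = 100.9; supply price = 85 + 0.007·905 = 91.335.
ΔQ = 1259.25926 − 905 = 354.25926; wedge = 100.9 − 91.335 = 9.565.
DWL = ½ × 354.25926 × 9.565 = €1694.24 thousand.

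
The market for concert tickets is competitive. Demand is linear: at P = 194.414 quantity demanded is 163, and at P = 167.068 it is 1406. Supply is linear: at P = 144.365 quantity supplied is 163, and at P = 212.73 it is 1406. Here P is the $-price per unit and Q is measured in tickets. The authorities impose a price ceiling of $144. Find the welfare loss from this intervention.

Demand slope = (167.068 − 194.414)/(1406 − 163) = −0.022, so P = 198 − 0.022Q.
Supply slope = (212.73 − 144.365)/(1406 − 163) = 0.055, so P = 135.4 + 0.055Q.
Competitive equilibrium: 198 − 0.022Q = 135.4 + 0.055Q → Q* = 812.987, P* = 180.1143.
At the ceiling P = 144, quantity supplied = (144 − 135.4)/0.055 = 156.3636.
Willingness to pay at Q' = 156.3636: 198 − 0.022·156.3636 = 194.56.
ΔQ = 812.987 − 156.3636 = 656.6234; wedge = 194.56 − 144 = 50.56.
The triangle = ½ × 656.6234 × 50.56 = $16599.44.

$16599.44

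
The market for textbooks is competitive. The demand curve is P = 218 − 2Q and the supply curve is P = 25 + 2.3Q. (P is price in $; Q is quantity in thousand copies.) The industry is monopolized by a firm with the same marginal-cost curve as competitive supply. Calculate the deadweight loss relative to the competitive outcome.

Competitive equilibrium: 218 − 2Q = 25 + 2.3Q → Q* = 44.8837, P* = 128.2326.
Marginal revenue: MR = 218 − 4Q. Set MR = MC: 218 − 4Q = 25 + 2.3Q → Q_m = 30.6349.
Price P_m = 218 − 2·30.6349 = 156.7302; MC(Q_m) = 25 + 2.3·30.6349 = 95.4603.
Competitive Q* = 44.8837, so ΔQ = 14.2488; wedge = 156.7302 − 95.4603 = 61.2699.
Deadweight loss = ½ × 14.2488 × 61.2699 = $436.51 thousand.

$436.51 thousand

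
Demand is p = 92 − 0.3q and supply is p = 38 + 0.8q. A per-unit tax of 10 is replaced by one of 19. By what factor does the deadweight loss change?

3.61

Competitive equilibrium: 92 − 0.3q = 38 + 0.8q → q* = 49.0909, p* = 77.2727.
For a per-unit tax t: Δq = t/1.1, so DWL = ½·t·(t/1.1) = t²/2.2.
At t = 10: DWL = 45.455. At t = 19: DWL = 164.091.
Ratio = (19/10)² = 3.61.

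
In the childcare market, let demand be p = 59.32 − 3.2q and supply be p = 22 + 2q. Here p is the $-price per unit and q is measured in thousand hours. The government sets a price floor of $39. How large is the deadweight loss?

$1.78 thousand

Competitive equilibrium: 59.32 − 3.2q = 22 + 2q → q* = 7.1769, p* = 36.3538.
At the floor p = 39, quantity demanded = (59.32 − 39)/3.2 = 6.35.
Sellers' marginal cost at q' = 6.35: 22 + 2·6.35 = 34.7.
Δq = 7.1769 − 6.35 = 0.8269; wedge = 39 − 34.7 = 4.3.
Deadweight loss = ½ × 0.8269 × 4.3 = $1.78 thousand.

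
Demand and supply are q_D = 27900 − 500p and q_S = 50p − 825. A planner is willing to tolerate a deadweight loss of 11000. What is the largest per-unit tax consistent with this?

22

In inverse form: demand p = 55.8 − 0.002q, supply p = 16.5 + 0.02q.
Competitive equilibrium: 55.8 − 0.002q = 16.5 + 0.02q → q* = 1786.3636, p* = 52.2273.
A tax t gives Δq = t/0.022 and wedge t, so DWL = t²/0.044.
t²/0.044 = 11000 → t² = 484 → t = 22.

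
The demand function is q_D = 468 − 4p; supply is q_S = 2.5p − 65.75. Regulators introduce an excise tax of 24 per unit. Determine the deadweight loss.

443.08

In inverse form: demand p = 117 − 0.25q, supply p = 26.3 + 0.4q.
Competitive equilibrium: 117 − 0.25q = 26.3 + 0.4q → q* = 139.5385, p* = 82.1154.
With the tax, the buyer price exceeds the seller price by 24: (117 − 0.25q) − (26.3 + 0.4q) = 24 → q' = 102.6154.
Δq = 139.5385 − 102.6154 = 36.9231; the wedge equals the tax, 24.
Deadweight loss = ½ × 36.9231 × 24 = 443.08.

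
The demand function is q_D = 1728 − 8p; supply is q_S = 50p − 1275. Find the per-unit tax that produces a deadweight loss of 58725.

130.5

In inverse form: demand p = 216 − 0.125q, supply p = 25.5 + 0.02q.
Competitive equilibrium: 216 − 0.125q = 25.5 + 0.02q → q* = 1313.7931, p* = 51.7759.
A tax t gives Δq = t/0.145 and wedge t, so DWL = t²/0.29.
t²/0.29 = 58725 → t² = 17030.25 → t = 130.5.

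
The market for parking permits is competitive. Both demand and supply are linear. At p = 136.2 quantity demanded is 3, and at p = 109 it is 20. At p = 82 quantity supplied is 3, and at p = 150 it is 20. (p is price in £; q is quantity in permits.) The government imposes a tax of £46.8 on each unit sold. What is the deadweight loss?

£195.56

Demand slope = (109 − 136.2)/(20 − 3) = −1.6, so p = 141 − 1.6q.
Supply slope = (150 − 82)/(20 − 3) = 4, so p = 70 + 4q.
Competitive equilibrium: 141 − 1.6q = 70 + 4q → q* = 12.6786, p* = 120.7143.
With the tax, the buyer price exceeds the seller price by 46.8: (141 − 1.6q) − (70 + 4q) = 46.8 → q' = 4.3214.
Δq = 12.6786 − 4.3214 = 8.3572; the wedge equals the tax, 46.8.
The triangle = ½ × 8.3572 × 46.8 = £195.56.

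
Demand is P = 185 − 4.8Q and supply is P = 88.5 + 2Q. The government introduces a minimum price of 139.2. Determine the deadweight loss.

Competitive equilibrium: 185 − 4.8Q = 88.5 + 2Q → Q* = 14.1912, P* = 116.8824.
At the floor P = 139.2, quantity demanded = (185 − 139.2)/4.8 = 9.5417.
Sellers' marginal cost at Q' = 9.5417: 88.5 + 2·9.5417 = 107.5834.
ΔQ = 14.1912 − 9.5417 = 4.6495; wedge = 139.2 − 107.5834 = 31.6166.
Welfare loss = ½ × 4.6495 × 31.6166 = 73.50.

73.50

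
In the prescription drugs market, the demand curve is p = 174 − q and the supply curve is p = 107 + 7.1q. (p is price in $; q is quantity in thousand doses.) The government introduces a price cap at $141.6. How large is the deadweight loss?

$46.77 thousand

Competitive equilibrium: 174 − q = 107 + 7.1q → q* = 8.2716, p* = 165.7284.
At the ceiling p = 141.6, quantity supplied = (141.6 − 107)/7.1 = 4.8732.
Willingness to pay at q' = 4.8732: 174 − 1·4.8732 = 169.1268.
Δq = 8.2716 − 4.8732 = 3.3984; wedge = 169.1268 − 141.6 = 27.5268.
Welfare loss = ½ × 3.3984 × 27.5268 = $46.77 thousand.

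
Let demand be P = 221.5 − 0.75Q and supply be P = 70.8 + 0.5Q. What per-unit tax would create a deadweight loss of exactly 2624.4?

Competitive equilibrium: 221.5 − 0.75Q = 70.8 + 0.5Q → Q* = 120.56, P* = 131.08.
A tax t gives ΔQ = t/1.25 and wedge t, so DWL = t²/2.5.
t²/2.5 = 2624.4 → t² = 6561 → t = 81.

81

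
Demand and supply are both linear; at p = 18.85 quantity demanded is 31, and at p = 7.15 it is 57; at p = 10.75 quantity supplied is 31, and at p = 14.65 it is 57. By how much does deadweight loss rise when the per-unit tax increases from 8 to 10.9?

45.675

Demand slope = (7.15 − 18.85)/(57 − 31) = −0.45, so p = 32.8 − 0.45q.
Supply slope = (14.65 − 10.75)/(57 − 31) = 0.15, so p = 6.1 + 0.15q.
Competitive equilibrium: 32.8 − 0.45q = 6.1 + 0.15q → q* = 44.5, p* = 12.775.
For a per-unit tax t: Δq = t/0.6, so DWL = ½·t·(t/0.6) = t²/1.2.
At t = 8: DWL = 53.333. At t = 10.9: DWL = 99.008.
Increase = 99.008 − 53.333 = 45.675.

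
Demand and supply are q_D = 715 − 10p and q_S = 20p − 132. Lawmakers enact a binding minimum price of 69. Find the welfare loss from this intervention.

In inverse form: demand p = 71.5 − 0.1q, supply p = 6.6 + 0.05q.
Competitive equilibrium: 71.5 − 0.1q = 6.6 + 0.05q → q* = 432.6667, p* = 28.2333.
At the floor p = 69, quantity demanded = (71.5 − 69)/0.1 = 25.
Sellers' marginal cost at q' = 25: 6.6 + 0.05·25 = 7.85.
Δq = 432.6667 − 25 = 407.6667; wedge = 69 − 7.85 = 61.15.
The triangle = ½ × 407.6667 × 61.15 = 12464.41.

12464.41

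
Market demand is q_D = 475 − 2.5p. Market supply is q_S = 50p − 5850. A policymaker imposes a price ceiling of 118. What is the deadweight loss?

In inverse form: demand p = 190 − 0.4q, supply p = 117 + 0.02q.
Competitive equilibrium: 190 − 0.4q = 117 + 0.02q → q* = 173.8095, p* = 120.4762.
At the ceiling p = 118, quantity supplied = (118 − 117)/0.02 = 50.
Willingness to pay at q' = 50: 190 − 0.4·50 = 170.
Δq = 173.8095 − 50 = 123.8095; wedge = 170 − 118 = 52.
Welfare loss = ½ × 123.8095 × 52 = 3219.05.

3219.05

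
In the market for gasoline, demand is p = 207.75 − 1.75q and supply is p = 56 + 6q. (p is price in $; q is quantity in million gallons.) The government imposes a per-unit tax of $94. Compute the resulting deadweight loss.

Competitive equilibrium: 207.75 − 1.75q = 56 + 6q → q* = 19.5806, p* = 173.4839.
With the tax, the buyer price exceeds the seller price by 94: (207.75 − 1.75q) − (56 + 6q) = 94 → q' = 7.4516.
Δq = 19.5806 − 7.4516 = 12.129; the wedge equals the tax, 94.
The triangle = ½ × 12.129 × 94 = $570.06 million.

$570.06 million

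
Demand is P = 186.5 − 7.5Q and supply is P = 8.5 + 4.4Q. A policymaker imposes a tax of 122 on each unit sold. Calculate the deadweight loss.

625.38

Competitive equilibrium: 186.5 − 7.5Q = 8.5 + 4.4Q → Q* = 14.958, P* = 74.3151.
With the tax, the buyer price exceeds the seller price by 122: (186.5 − 7.5Q) − (8.5 + 4.4Q) = 122 → Q' = 4.7059.
ΔQ = 14.958 − 4.7059 = 10.2521; the wedge equals the tax, 122.
DWL = ½ × 10.2521 × 122 = 625.38.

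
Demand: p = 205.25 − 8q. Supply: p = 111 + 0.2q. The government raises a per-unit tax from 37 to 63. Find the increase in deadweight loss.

Competitive equilibrium: 205.25 − 8q = 111 + 0.2q → q* = 11.4939, p* = 113.2988.
For a per-unit tax t: Δq = t/8.2, so DWL = ½·t·(t/8.2) = t²/16.4.
At t = 37: DWL = 83.476. At t = 63: DWL = 242.012.
Increase = 242.012 − 83.476 = 158.54.

158.54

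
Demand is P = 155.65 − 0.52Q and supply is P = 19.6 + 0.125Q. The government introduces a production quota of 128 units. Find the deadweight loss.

2217.97

Competitive equilibrium: 155.65 − 0.52Q = 19.6 + 0.125Q → Q* = 210.9302, P* = 45.9663.
At Q = 128: demand price = 155.65 − 0.52·128 = 89.09; supply price = 19.6 + 0.125·128 = 35.6.
ΔQ = 210.9302 − 128 = 82.9302; wedge = 89.09 − 35.6 = 53.49.
DWL = ½ × 82.9302 × 53.49 = 2217.97.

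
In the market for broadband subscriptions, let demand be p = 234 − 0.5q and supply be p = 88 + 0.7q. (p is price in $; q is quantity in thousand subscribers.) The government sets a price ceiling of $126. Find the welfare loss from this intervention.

$2724.12 thousand

Competitive equilibrium: 234 − 0.5q = 88 + 0.7q → q* = 121.6667, p* = 173.1667.
At the ceiling p = 126, quantity supplied = (126 − 88)/0.7 = 54.2857.
Willingness to pay at q' = 54.2857: 234 − 0.5·54.2857 = 206.8572.
Δq = 121.6667 − 54.2857 = 67.381; wedge = 206.8572 − 126 = 80.8572.
Deadweight loss = ½ × 67.381 × 80.8572 = $2724.12 thousand.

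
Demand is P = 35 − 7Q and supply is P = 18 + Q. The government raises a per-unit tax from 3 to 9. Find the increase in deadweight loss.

4.50

Competitive equilibrium: 35 − 7Q = 18 + Q → Q* = 2.125, P* = 20.125.
For a per-unit tax t: ΔQ = t/8, so DWL = ½·t·(t/8) = t²/16.
At t = 3: DWL = 0.563. At t = 9: DWL = 5.063.
Increase = 5.063 − 0.563 = 4.50.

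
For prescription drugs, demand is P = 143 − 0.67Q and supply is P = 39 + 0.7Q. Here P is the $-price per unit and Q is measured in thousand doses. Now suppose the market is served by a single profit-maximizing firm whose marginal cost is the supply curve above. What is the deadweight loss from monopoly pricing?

Competitive equilibrium: 143 − 0.67Q = 39 + 0.7Q → Q* = 75.9124, P* = 92.1387.
Marginal revenue: MR = 143 − 1.34Q. Set MR = MC: 143 − 1.34Q = 39 + 0.7Q → Q_m = 50.9804.
Price P_m = 143 − 0.67·50.9804 = 108.8431; MC(Q_m) = 39 + 0.7·50.9804 = 74.6863.
Competitive Q* = 75.9124, so ΔQ = 24.932; wedge = 108.8431 − 74.6863 = 34.1568.
The triangle = ½ × 24.932 × 34.1568 = $425.80 thousand.

$425.80 thousand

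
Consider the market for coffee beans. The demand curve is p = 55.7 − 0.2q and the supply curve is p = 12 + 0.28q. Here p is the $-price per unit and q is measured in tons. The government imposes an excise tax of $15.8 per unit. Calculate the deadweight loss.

Competitive equilibrium: 55.7 − 0.2q = 12 + 0.28q → q* = 91.0417, p* = 37.4917.
With the tax, the buyer price exceeds the seller price by 15.8: (55.7 − 0.2q) − (12 + 0.28q) = 15.8 → q' = 58.125.
Δq = 91.0417 − 58.125 = 32.9167; the wedge equals the tax, 15.8.
Welfare loss = ½ × 32.9167 × 15.8 = $260.04.

$260.04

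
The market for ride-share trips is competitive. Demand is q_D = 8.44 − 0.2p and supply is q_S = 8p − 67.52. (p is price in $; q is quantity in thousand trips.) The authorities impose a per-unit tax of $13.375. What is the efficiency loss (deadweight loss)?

In inverse form: demand p = 42.2 − 5q, supply p = 8.44 + 0.125q.
Competitive equilibrium: 42.2 − 5q = 8.44 + 0.125q → q* = 6.5873, p* = 9.2634.
With the tax, the buyer price exceeds the seller price by 13.375: (42.2 − 5q) − (8.44 + 0.125q) = 13.375 → q' = 3.9776.
Δq = 6.5873 − 3.9776 = 2.6097; the wedge equals the tax, 13.375.
Deadweight loss = ½ × 2.6097 × 13.375 = $17.45 thousand.

$17.45 thousand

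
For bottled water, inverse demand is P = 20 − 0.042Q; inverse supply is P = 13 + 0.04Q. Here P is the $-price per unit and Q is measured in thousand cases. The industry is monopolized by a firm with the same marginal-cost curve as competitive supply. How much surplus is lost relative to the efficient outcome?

Competitive equilibrium: 20 − 0.042Q = 13 + 0.04Q → Q* = 85.3659, P* = 16.4146.
Marginal revenue: MR = 20 − 0.084Q. Set MR = MC: 20 − 0.084Q = 13 + 0.04Q → Q_m = 56.4516.
Price P_m = 20 − 0.042·56.4516 = 17.629; MC(Q_m) = 13 + 0.04·56.4516 = 15.2581.
Competitive Q* = 85.3659, so ΔQ = 28.9143; wedge = 17.629 − 15.2581 = 2.3709.
DWL = ½ × 28.9143 × 2.3709 = $34.28 thousand.

$34.28 thousand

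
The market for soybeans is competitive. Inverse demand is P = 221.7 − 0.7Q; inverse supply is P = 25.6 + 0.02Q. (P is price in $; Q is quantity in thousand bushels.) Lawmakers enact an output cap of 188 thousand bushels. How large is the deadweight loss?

$2562.05 thousand

Competitive equilibrium: 221.7 − 0.7Q = 25.6 + 0.02Q → Q* = 272.3611, P* = 31.0472.
At Q = 188: demand price = 221.7 − 0.7·188 = 90.1; supply price = 25.6 + 0.02·188 = 29.36.
ΔQ = 272.3611 − 188 = 84.3611; wedge = 90.1 − 29.36 = 60.74.
The triangle = ½ × 84.3611 × 60.74 = $2562.05 thousand.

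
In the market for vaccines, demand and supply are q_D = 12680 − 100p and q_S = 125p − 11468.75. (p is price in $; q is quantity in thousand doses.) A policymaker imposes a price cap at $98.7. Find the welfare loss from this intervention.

In inverse form: demand p = 126.8 − 0.01q, supply p = 91.75 + 0.008q.
Competitive equilibrium: 126.8 − 0.01q = 91.75 + 0.008q → q* = 1947.2222, p* = 107.3278.
At the ceiling p = 98.7, quantity supplied = (98.7 − 91.75)/0.008 = 868.75.
Willingness to pay at q' = 868.75: 126.8 − 0.01·868.75 = 118.1125.
Δq = 1947.2222 − 868.75 = 1078.4722; wedge = 118.1125 − 98.7 = 19.4125.
Deadweight loss = ½ × 1078.4722 × 19.4125 = $10467.92 thousand.

$10467.92 thousand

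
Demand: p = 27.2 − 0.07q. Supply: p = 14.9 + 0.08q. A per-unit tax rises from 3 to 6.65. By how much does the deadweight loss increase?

Competitive equilibrium: 27.2 − 0.07q = 14.9 + 0.08q → q* = 82, p* = 21.46.
For a per-unit tax t: Δq = t/0.15, so DWL = ½·t·(t/0.15) = t²/0.3.
At t = 3: DWL = 30. At t = 6.65: DWL = 147.408.
Increase = 147.408 − 30 = 117.41.

117.41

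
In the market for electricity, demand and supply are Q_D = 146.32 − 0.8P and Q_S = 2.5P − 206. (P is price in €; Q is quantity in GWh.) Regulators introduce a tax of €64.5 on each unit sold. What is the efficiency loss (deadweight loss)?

In inverse form: demand P = 182.9 − 1.25Q, supply P = 82.4 + 0.4Q.
Competitive equilibrium: 182.9 − 1.25Q = 82.4 + 0.4Q → Q* = 60.9091, P* = 106.7636.
With the tax, the buyer price exceeds the seller price by 64.5: (182.9 − 1.25Q) − (82.4 + 0.4Q) = 64.5 → Q' = 21.8182.
ΔQ = 60.9091 − 21.8182 = 39.0909; the wedge equals the tax, 64.5.
The triangle = ½ × 39.0909 × 64.5 = €1260.68.

€1260.68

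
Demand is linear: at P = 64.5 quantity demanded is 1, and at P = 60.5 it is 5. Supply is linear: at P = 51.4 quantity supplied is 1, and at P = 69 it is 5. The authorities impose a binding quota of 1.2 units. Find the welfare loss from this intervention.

Demand slope = (60.5 − 64.5)/(5 − 1) = −1, so P = 65.5 − Q.
Supply slope = (69 − 51.4)/(5 − 1) = 4.4, so P = 47 + 4.4Q.
Competitive equilibrium: 65.5 − Q = 47 + 4.4Q → Q* = 3.4259, P* = 62.0741.
At Q = 1.2: demand price = 65.5 − 1·1.2 = 64.3; supply price = 47 + 4.4·1.2 = 52.28.
ΔQ = 3.4259 − 1.2 = 2.2259; wedge = 64.3 − 52.28 = 12.02.
Deadweight loss = ½ × 2.2259 × 12.02 = 13.38.

13.38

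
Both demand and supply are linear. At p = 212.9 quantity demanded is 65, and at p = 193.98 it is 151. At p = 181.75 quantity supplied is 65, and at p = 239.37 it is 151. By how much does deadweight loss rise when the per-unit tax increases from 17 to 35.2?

Demand slope = (193.98 − 212.9)/(151 − 65) = −0.22, so p = 227.2 − 0.22q.
Supply slope = (239.37 − 181.75)/(151 − 65) = 0.67, so p = 138.2 + 0.67q.
Competitive equilibrium: 227.2 − 0.22q = 138.2 + 0.67q → q* = 100, p* = 205.2.
For a per-unit tax t: Δq = t/0.89, so DWL = ½·t·(t/0.89) = t²/1.78.
At t = 17: DWL = 162.36. At t = 35.2: DWL = 696.09.
Increase = 696.09 − 162.36 = 533.73.

533.73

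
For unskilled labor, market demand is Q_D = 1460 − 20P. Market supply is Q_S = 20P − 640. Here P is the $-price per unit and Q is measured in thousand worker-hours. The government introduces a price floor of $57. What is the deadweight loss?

In inverse form: demand P = 73 − 0.05Q, supply P = 32 + 0.05Q.
Competitive equilibrium: 73 − 0.05Q = 32 + 0.05Q → Q* = 410, P* = 52.5.
At the floor P = 57, quantity demanded = (73 − 57)/0.05 = 320.
Sellers' marginal cost at Q' = 320: 32 + 0.05·320 = 48.
ΔQ = 410 − 320 = 90; wedge = 57 − 48 = 9.
The triangle = ½ × 90 × 9 = $405 thousand.

$405 thousand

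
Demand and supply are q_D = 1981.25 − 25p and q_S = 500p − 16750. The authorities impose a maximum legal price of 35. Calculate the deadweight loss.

In inverse form: demand p = 79.25 − 0.04q, supply p = 33.5 + 0.002q.
Competitive equilibrium: 79.25 − 0.04q = 33.5 + 0.002q → q* = 1089.2857, p* = 35.6786.
At the ceiling p = 35, quantity supplied = (35 − 33.5)/0.002 = 750.
Willingness to pay at q' = 750: 79.25 − 0.04·750 = 49.25.
Δq = 1089.2857 − 750 = 339.2857; wedge = 49.25 − 35 = 14.25.
Deadweight loss = ½ × 339.2857 × 14.25 = 2417.41.

2417.41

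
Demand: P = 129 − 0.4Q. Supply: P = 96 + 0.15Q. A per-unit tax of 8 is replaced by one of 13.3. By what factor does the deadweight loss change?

Competitive equilibrium: 129 − 0.4Q = 96 + 0.15Q → Q* = 60, P* = 105.
For a per-unit tax t: ΔQ = t/0.55, so DWL = ½·t·(t/0.55) = t²/1.1.
At t = 8: DWL = 58.182. At t = 13.3: DWL = 160.809.
Ratio = (13.3/8)² = 2.764.

2.764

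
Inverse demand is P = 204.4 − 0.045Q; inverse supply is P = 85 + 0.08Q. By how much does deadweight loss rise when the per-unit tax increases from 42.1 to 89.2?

Competitive equilibrium: 204.4 − 0.045Q = 85 + 0.08Q → Q* = 955.2, P* = 161.416.
For a per-unit tax t: ΔQ = t/0.125, so DWL = ½·t·(t/0.125) = t²/0.25.
At t = 42.1: DWL = 7089.64. At t = 89.2: DWL = 31826.56.
Increase = 31826.56 − 7089.64 = 24736.92.

24736.92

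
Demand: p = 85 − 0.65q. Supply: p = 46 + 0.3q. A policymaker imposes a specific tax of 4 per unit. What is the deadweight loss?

8.42

Competitive equilibrium: 85 − 0.65q = 46 + 0.3q → q* = 41.0526, p* = 58.3158.
With the tax, the buyer price exceeds the seller price by 4: (85 − 0.65q) − (46 + 0.3q) = 4 → q' = 36.8421.
Δq = 41.0526 − 36.8421 = 4.2105; the wedge equals the tax, 4.
DWL = ½ × 4.2105 × 4 = 8.42.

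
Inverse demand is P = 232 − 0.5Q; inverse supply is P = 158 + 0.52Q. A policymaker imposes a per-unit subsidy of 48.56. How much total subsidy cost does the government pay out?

5834.82

Competitive equilibrium: 232 − 0.5Q = 158 + 0.52Q → Q* = 72.549, P* = 195.7255.
The subsidy lowers effective supply by 48.56: P = 109.44 + 0.52Q.
New quantity: 232 − 0.5Q = 109.44 + 0.52Q → Q' = 120.1569.
Total subsidy cost = 48.56 × 120.1569 = 5834.82.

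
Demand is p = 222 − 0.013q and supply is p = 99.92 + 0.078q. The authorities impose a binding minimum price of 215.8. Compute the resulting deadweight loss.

34013.97

Competitive equilibrium: 222 − 0.013q = 99.92 + 0.078q → q* = 1341.5385, p* = 204.56.
At the floor p = 215.8, quantity demanded = (222 − 215.8)/0.013 = 476.9231.
Sellers' marginal cost at q' = 476.9231: 99.92 + 0.078·476.9231 = 137.12.
Δq = 1341.5385 − 476.9231 = 864.6154; wedge = 215.8 − 137.12 = 78.68.
Deadweight loss = ½ × 864.6154 × 78.68 = 34013.97.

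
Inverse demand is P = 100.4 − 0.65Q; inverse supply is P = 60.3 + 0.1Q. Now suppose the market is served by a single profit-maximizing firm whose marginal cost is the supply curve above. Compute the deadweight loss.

231.08

Competitive equilibrium: 100.4 − 0.65Q = 60.3 + 0.1Q → Q* = 53.4667, P* = 65.6467.
Marginal revenue: MR = 100.4 − 1.3Q. Set MR = MC: 100.4 − 1.3Q = 60.3 + 0.1Q → Q_m = 28.6429.
Price P_m = 100.4 − 0.65·28.6429 = 81.7821; MC(Q_m) = 60.3 + 0.1·28.6429 = 63.1643.
Competitive Q* = 53.4667, so ΔQ = 24.8238; wedge = 81.7821 − 63.1643 = 18.6178.
DWL = ½ × 24.8238 × 18.6178 = 231.08.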